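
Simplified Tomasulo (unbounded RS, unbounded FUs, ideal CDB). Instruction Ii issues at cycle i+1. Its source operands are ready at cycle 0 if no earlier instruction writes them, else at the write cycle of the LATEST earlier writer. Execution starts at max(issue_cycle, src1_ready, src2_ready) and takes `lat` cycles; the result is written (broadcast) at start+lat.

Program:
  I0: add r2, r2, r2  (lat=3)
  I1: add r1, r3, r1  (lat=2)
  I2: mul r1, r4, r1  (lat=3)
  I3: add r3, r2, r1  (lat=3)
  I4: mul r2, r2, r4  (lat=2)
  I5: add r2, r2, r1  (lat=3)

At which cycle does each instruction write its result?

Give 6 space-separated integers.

Answer: 4 4 7 10 7 10

Derivation:
I0 add r2: issue@1 deps=(None,None) exec_start@1 write@4
I1 add r1: issue@2 deps=(None,None) exec_start@2 write@4
I2 mul r1: issue@3 deps=(None,1) exec_start@4 write@7
I3 add r3: issue@4 deps=(0,2) exec_start@7 write@10
I4 mul r2: issue@5 deps=(0,None) exec_start@5 write@7
I5 add r2: issue@6 deps=(4,2) exec_start@7 write@10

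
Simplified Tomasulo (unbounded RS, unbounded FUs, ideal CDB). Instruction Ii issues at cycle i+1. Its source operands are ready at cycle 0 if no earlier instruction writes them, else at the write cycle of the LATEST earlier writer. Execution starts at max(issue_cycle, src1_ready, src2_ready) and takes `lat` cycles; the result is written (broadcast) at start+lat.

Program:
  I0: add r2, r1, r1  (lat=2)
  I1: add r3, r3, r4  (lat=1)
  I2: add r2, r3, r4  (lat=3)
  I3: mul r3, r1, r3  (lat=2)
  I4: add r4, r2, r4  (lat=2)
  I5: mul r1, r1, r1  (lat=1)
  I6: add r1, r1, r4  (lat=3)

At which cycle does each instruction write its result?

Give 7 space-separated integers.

I0 add r2: issue@1 deps=(None,None) exec_start@1 write@3
I1 add r3: issue@2 deps=(None,None) exec_start@2 write@3
I2 add r2: issue@3 deps=(1,None) exec_start@3 write@6
I3 mul r3: issue@4 deps=(None,1) exec_start@4 write@6
I4 add r4: issue@5 deps=(2,None) exec_start@6 write@8
I5 mul r1: issue@6 deps=(None,None) exec_start@6 write@7
I6 add r1: issue@7 deps=(5,4) exec_start@8 write@11

Answer: 3 3 6 6 8 7 11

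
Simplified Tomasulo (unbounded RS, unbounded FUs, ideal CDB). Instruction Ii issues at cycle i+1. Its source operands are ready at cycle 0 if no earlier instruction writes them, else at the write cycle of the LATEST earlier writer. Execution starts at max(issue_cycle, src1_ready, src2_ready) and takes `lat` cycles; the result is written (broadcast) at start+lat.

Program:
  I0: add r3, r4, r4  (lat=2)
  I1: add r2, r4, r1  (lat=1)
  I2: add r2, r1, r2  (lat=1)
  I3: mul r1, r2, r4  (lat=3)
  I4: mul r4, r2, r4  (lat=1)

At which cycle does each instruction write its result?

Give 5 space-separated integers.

Answer: 3 3 4 7 6

Derivation:
I0 add r3: issue@1 deps=(None,None) exec_start@1 write@3
I1 add r2: issue@2 deps=(None,None) exec_start@2 write@3
I2 add r2: issue@3 deps=(None,1) exec_start@3 write@4
I3 mul r1: issue@4 deps=(2,None) exec_start@4 write@7
I4 mul r4: issue@5 deps=(2,None) exec_start@5 write@6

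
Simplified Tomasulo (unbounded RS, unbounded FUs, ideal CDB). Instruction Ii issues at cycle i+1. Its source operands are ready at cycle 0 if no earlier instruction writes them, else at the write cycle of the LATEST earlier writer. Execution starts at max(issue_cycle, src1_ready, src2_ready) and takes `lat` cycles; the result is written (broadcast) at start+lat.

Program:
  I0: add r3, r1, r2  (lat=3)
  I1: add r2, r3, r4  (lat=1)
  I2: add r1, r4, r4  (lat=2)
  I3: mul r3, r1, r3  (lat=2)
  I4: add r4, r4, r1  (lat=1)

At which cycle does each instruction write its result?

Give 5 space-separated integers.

I0 add r3: issue@1 deps=(None,None) exec_start@1 write@4
I1 add r2: issue@2 deps=(0,None) exec_start@4 write@5
I2 add r1: issue@3 deps=(None,None) exec_start@3 write@5
I3 mul r3: issue@4 deps=(2,0) exec_start@5 write@7
I4 add r4: issue@5 deps=(None,2) exec_start@5 write@6

Answer: 4 5 5 7 6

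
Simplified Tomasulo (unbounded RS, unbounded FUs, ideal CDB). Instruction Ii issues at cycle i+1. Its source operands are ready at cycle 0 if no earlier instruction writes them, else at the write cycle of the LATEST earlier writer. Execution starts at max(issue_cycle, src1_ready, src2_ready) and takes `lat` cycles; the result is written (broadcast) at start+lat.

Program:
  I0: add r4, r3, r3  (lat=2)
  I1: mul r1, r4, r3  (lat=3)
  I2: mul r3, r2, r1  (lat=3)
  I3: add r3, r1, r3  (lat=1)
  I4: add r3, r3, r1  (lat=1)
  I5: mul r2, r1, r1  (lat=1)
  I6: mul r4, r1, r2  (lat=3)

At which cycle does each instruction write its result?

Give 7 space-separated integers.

Answer: 3 6 9 10 11 7 10

Derivation:
I0 add r4: issue@1 deps=(None,None) exec_start@1 write@3
I1 mul r1: issue@2 deps=(0,None) exec_start@3 write@6
I2 mul r3: issue@3 deps=(None,1) exec_start@6 write@9
I3 add r3: issue@4 deps=(1,2) exec_start@9 write@10
I4 add r3: issue@5 deps=(3,1) exec_start@10 write@11
I5 mul r2: issue@6 deps=(1,1) exec_start@6 write@7
I6 mul r4: issue@7 deps=(1,5) exec_start@7 write@10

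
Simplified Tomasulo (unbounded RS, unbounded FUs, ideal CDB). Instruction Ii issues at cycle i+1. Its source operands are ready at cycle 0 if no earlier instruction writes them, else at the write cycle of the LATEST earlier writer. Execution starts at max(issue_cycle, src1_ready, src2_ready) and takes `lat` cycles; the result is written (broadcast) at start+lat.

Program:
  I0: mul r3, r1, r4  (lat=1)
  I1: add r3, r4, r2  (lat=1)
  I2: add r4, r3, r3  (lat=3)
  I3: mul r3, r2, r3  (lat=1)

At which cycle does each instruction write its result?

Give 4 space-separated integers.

Answer: 2 3 6 5

Derivation:
I0 mul r3: issue@1 deps=(None,None) exec_start@1 write@2
I1 add r3: issue@2 deps=(None,None) exec_start@2 write@3
I2 add r4: issue@3 deps=(1,1) exec_start@3 write@6
I3 mul r3: issue@4 deps=(None,1) exec_start@4 write@5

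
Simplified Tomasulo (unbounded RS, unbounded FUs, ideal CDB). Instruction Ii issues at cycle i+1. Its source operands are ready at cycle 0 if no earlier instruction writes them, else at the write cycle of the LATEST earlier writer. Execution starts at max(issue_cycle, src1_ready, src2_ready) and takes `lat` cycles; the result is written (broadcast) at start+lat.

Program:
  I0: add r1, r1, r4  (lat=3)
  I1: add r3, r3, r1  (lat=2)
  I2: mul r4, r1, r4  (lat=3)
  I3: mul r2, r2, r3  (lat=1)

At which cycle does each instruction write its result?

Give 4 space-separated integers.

Answer: 4 6 7 7

Derivation:
I0 add r1: issue@1 deps=(None,None) exec_start@1 write@4
I1 add r3: issue@2 deps=(None,0) exec_start@4 write@6
I2 mul r4: issue@3 deps=(0,None) exec_start@4 write@7
I3 mul r2: issue@4 deps=(None,1) exec_start@6 write@7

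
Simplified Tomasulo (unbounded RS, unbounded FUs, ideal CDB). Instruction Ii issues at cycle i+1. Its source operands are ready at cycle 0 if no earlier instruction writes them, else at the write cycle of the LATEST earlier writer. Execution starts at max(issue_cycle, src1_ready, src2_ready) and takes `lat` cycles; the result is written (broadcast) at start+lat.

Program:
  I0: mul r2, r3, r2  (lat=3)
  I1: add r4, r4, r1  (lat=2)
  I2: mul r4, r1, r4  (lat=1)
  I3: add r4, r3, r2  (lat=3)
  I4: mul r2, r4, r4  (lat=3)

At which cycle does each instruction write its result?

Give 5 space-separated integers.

Answer: 4 4 5 7 10

Derivation:
I0 mul r2: issue@1 deps=(None,None) exec_start@1 write@4
I1 add r4: issue@2 deps=(None,None) exec_start@2 write@4
I2 mul r4: issue@3 deps=(None,1) exec_start@4 write@5
I3 add r4: issue@4 deps=(None,0) exec_start@4 write@7
I4 mul r2: issue@5 deps=(3,3) exec_start@7 write@10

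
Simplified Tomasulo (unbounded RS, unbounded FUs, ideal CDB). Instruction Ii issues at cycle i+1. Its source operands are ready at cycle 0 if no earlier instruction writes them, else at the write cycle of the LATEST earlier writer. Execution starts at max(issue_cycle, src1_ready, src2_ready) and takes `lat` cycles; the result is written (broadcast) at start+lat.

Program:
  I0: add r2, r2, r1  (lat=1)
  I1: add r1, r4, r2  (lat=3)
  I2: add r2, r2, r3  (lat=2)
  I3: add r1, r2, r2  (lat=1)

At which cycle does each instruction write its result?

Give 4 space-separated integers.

I0 add r2: issue@1 deps=(None,None) exec_start@1 write@2
I1 add r1: issue@2 deps=(None,0) exec_start@2 write@5
I2 add r2: issue@3 deps=(0,None) exec_start@3 write@5
I3 add r1: issue@4 deps=(2,2) exec_start@5 write@6

Answer: 2 5 5 6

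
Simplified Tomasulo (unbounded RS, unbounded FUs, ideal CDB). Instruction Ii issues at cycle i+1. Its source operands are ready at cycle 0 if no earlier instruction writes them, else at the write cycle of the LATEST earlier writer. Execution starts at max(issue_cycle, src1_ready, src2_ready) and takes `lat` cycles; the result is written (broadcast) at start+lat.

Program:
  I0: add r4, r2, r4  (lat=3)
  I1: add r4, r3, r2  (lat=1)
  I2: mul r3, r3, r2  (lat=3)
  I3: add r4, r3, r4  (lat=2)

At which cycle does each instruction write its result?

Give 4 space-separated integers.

I0 add r4: issue@1 deps=(None,None) exec_start@1 write@4
I1 add r4: issue@2 deps=(None,None) exec_start@2 write@3
I2 mul r3: issue@3 deps=(None,None) exec_start@3 write@6
I3 add r4: issue@4 deps=(2,1) exec_start@6 write@8

Answer: 4 3 6 8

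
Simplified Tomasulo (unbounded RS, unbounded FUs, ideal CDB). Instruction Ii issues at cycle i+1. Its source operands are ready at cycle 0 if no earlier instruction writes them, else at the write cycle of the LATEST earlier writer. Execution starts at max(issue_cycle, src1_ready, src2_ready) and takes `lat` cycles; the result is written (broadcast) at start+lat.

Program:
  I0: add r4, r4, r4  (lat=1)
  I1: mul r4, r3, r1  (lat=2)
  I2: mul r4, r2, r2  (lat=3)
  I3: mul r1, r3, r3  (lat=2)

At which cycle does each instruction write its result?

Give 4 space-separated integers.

I0 add r4: issue@1 deps=(None,None) exec_start@1 write@2
I1 mul r4: issue@2 deps=(None,None) exec_start@2 write@4
I2 mul r4: issue@3 deps=(None,None) exec_start@3 write@6
I3 mul r1: issue@4 deps=(None,None) exec_start@4 write@6

Answer: 2 4 6 6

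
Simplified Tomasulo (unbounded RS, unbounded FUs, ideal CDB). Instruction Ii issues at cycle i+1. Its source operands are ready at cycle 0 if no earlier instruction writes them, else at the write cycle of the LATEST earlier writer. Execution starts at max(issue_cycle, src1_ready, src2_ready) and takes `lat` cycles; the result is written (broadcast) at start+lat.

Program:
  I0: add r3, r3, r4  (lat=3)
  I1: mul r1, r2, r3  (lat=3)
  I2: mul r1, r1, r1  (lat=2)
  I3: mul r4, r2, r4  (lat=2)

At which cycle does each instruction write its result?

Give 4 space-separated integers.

I0 add r3: issue@1 deps=(None,None) exec_start@1 write@4
I1 mul r1: issue@2 deps=(None,0) exec_start@4 write@7
I2 mul r1: issue@3 deps=(1,1) exec_start@7 write@9
I3 mul r4: issue@4 deps=(None,None) exec_start@4 write@6

Answer: 4 7 9 6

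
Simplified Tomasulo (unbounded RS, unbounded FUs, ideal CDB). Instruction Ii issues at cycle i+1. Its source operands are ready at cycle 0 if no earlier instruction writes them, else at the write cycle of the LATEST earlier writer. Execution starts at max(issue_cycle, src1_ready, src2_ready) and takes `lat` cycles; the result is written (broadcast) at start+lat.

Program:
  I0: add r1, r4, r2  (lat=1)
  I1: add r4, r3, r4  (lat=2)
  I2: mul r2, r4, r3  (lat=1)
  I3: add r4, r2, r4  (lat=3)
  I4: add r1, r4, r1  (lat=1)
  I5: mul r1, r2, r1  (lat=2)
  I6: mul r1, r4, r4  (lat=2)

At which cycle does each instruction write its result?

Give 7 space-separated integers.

I0 add r1: issue@1 deps=(None,None) exec_start@1 write@2
I1 add r4: issue@2 deps=(None,None) exec_start@2 write@4
I2 mul r2: issue@3 deps=(1,None) exec_start@4 write@5
I3 add r4: issue@4 deps=(2,1) exec_start@5 write@8
I4 add r1: issue@5 deps=(3,0) exec_start@8 write@9
I5 mul r1: issue@6 deps=(2,4) exec_start@9 write@11
I6 mul r1: issue@7 deps=(3,3) exec_start@8 write@10

Answer: 2 4 5 8 9 11 10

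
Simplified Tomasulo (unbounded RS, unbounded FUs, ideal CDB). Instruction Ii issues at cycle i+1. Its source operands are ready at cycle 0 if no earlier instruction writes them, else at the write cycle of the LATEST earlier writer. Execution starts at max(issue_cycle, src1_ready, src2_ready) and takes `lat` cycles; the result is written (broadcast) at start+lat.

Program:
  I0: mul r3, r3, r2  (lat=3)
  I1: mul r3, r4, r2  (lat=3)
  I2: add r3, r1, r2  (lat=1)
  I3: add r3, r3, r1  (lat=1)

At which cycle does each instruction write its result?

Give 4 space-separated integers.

Answer: 4 5 4 5

Derivation:
I0 mul r3: issue@1 deps=(None,None) exec_start@1 write@4
I1 mul r3: issue@2 deps=(None,None) exec_start@2 write@5
I2 add r3: issue@3 deps=(None,None) exec_start@3 write@4
I3 add r3: issue@4 deps=(2,None) exec_start@4 write@5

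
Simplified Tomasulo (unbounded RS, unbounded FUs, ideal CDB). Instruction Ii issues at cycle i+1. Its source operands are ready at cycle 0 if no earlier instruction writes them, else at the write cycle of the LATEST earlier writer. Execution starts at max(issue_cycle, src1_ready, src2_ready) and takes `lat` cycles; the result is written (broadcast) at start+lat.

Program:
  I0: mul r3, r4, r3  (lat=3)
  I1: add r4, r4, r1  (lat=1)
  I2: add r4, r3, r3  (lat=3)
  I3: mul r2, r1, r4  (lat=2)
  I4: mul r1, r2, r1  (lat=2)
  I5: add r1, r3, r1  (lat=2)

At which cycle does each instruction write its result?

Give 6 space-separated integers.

I0 mul r3: issue@1 deps=(None,None) exec_start@1 write@4
I1 add r4: issue@2 deps=(None,None) exec_start@2 write@3
I2 add r4: issue@3 deps=(0,0) exec_start@4 write@7
I3 mul r2: issue@4 deps=(None,2) exec_start@7 write@9
I4 mul r1: issue@5 deps=(3,None) exec_start@9 write@11
I5 add r1: issue@6 deps=(0,4) exec_start@11 write@13

Answer: 4 3 7 9 11 13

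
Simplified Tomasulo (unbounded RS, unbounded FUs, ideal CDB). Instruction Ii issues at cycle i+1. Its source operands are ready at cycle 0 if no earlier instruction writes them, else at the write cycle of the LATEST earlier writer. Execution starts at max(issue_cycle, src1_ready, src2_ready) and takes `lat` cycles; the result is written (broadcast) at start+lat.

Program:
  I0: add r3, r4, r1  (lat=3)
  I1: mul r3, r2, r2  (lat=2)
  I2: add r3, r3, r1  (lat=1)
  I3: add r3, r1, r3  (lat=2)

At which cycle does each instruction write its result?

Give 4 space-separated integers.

Answer: 4 4 5 7

Derivation:
I0 add r3: issue@1 deps=(None,None) exec_start@1 write@4
I1 mul r3: issue@2 deps=(None,None) exec_start@2 write@4
I2 add r3: issue@3 deps=(1,None) exec_start@4 write@5
I3 add r3: issue@4 deps=(None,2) exec_start@5 write@7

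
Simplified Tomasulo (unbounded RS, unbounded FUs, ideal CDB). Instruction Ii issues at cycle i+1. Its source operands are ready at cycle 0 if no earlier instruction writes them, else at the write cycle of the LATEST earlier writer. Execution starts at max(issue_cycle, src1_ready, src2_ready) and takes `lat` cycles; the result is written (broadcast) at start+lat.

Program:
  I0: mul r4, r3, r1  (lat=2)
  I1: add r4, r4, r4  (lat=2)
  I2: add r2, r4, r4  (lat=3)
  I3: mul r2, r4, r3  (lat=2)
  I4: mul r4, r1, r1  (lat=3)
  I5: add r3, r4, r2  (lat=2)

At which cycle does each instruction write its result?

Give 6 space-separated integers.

Answer: 3 5 8 7 8 10

Derivation:
I0 mul r4: issue@1 deps=(None,None) exec_start@1 write@3
I1 add r4: issue@2 deps=(0,0) exec_start@3 write@5
I2 add r2: issue@3 deps=(1,1) exec_start@5 write@8
I3 mul r2: issue@4 deps=(1,None) exec_start@5 write@7
I4 mul r4: issue@5 deps=(None,None) exec_start@5 write@8
I5 add r3: issue@6 deps=(4,3) exec_start@8 write@10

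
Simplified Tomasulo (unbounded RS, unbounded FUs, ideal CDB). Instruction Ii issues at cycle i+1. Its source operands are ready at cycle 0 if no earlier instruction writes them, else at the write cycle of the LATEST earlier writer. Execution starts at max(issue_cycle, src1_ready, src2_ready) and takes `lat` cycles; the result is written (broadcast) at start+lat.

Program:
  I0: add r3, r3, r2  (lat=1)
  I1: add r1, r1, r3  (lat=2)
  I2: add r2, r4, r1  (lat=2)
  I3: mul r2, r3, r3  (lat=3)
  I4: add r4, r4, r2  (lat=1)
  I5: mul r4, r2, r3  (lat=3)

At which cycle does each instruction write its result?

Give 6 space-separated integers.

Answer: 2 4 6 7 8 10

Derivation:
I0 add r3: issue@1 deps=(None,None) exec_start@1 write@2
I1 add r1: issue@2 deps=(None,0) exec_start@2 write@4
I2 add r2: issue@3 deps=(None,1) exec_start@4 write@6
I3 mul r2: issue@4 deps=(0,0) exec_start@4 write@7
I4 add r4: issue@5 deps=(None,3) exec_start@7 write@8
I5 mul r4: issue@6 deps=(3,0) exec_start@7 write@10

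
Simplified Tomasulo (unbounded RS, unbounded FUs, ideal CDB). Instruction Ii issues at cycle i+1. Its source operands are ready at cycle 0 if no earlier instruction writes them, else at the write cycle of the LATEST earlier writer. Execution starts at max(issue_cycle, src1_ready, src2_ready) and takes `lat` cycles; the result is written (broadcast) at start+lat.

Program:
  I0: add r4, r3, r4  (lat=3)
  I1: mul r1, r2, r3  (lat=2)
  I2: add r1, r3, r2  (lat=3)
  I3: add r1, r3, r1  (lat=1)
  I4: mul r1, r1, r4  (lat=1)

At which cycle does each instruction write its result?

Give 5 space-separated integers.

Answer: 4 4 6 7 8

Derivation:
I0 add r4: issue@1 deps=(None,None) exec_start@1 write@4
I1 mul r1: issue@2 deps=(None,None) exec_start@2 write@4
I2 add r1: issue@3 deps=(None,None) exec_start@3 write@6
I3 add r1: issue@4 deps=(None,2) exec_start@6 write@7
I4 mul r1: issue@5 deps=(3,0) exec_start@7 write@8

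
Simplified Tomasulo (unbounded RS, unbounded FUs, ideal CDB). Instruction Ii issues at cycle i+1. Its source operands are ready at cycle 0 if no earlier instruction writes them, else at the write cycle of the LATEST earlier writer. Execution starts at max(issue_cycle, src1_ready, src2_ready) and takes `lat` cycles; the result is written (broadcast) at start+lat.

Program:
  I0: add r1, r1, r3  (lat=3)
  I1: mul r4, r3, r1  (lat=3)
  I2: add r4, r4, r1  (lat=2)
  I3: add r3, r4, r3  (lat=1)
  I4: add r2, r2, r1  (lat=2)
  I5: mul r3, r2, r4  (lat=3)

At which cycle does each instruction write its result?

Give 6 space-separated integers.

Answer: 4 7 9 10 7 12

Derivation:
I0 add r1: issue@1 deps=(None,None) exec_start@1 write@4
I1 mul r4: issue@2 deps=(None,0) exec_start@4 write@7
I2 add r4: issue@3 deps=(1,0) exec_start@7 write@9
I3 add r3: issue@4 deps=(2,None) exec_start@9 write@10
I4 add r2: issue@5 deps=(None,0) exec_start@5 write@7
I5 mul r3: issue@6 deps=(4,2) exec_start@9 write@12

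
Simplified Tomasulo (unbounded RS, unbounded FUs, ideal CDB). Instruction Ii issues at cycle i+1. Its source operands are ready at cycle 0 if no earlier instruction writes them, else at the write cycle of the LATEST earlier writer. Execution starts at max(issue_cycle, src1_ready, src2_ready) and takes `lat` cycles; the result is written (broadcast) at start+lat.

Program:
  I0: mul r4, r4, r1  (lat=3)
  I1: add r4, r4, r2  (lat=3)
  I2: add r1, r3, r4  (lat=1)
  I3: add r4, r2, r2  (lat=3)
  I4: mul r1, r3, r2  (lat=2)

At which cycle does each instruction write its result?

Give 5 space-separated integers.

I0 mul r4: issue@1 deps=(None,None) exec_start@1 write@4
I1 add r4: issue@2 deps=(0,None) exec_start@4 write@7
I2 add r1: issue@3 deps=(None,1) exec_start@7 write@8
I3 add r4: issue@4 deps=(None,None) exec_start@4 write@7
I4 mul r1: issue@5 deps=(None,None) exec_start@5 write@7

Answer: 4 7 8 7 7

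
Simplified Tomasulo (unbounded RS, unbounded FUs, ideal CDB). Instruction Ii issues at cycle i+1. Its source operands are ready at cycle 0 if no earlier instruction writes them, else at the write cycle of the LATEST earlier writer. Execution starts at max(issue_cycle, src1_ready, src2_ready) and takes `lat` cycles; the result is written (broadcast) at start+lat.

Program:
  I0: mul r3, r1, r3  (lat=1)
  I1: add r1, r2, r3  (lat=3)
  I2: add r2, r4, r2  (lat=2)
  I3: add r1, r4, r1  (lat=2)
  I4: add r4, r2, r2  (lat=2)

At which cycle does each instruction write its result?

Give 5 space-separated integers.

Answer: 2 5 5 7 7

Derivation:
I0 mul r3: issue@1 deps=(None,None) exec_start@1 write@2
I1 add r1: issue@2 deps=(None,0) exec_start@2 write@5
I2 add r2: issue@3 deps=(None,None) exec_start@3 write@5
I3 add r1: issue@4 deps=(None,1) exec_start@5 write@7
I4 add r4: issue@5 deps=(2,2) exec_start@5 write@7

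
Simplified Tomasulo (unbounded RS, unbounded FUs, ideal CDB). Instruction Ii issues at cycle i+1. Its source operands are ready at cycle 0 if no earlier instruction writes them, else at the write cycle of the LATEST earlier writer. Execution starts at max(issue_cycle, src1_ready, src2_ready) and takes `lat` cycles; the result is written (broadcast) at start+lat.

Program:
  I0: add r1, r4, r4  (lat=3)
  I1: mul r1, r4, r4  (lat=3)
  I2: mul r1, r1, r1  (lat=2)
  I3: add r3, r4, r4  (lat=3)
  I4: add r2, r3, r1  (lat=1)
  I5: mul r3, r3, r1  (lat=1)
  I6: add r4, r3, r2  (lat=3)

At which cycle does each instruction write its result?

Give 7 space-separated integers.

Answer: 4 5 7 7 8 8 11

Derivation:
I0 add r1: issue@1 deps=(None,None) exec_start@1 write@4
I1 mul r1: issue@2 deps=(None,None) exec_start@2 write@5
I2 mul r1: issue@3 deps=(1,1) exec_start@5 write@7
I3 add r3: issue@4 deps=(None,None) exec_start@4 write@7
I4 add r2: issue@5 deps=(3,2) exec_start@7 write@8
I5 mul r3: issue@6 deps=(3,2) exec_start@7 write@8
I6 add r4: issue@7 deps=(5,4) exec_start@8 write@11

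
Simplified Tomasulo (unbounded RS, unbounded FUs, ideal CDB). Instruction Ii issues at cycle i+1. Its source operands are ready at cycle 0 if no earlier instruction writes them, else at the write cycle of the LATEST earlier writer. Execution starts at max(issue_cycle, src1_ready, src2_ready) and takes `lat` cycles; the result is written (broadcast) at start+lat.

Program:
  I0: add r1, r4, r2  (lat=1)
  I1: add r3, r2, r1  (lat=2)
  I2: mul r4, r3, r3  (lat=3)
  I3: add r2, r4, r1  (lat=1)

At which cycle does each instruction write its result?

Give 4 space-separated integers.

I0 add r1: issue@1 deps=(None,None) exec_start@1 write@2
I1 add r3: issue@2 deps=(None,0) exec_start@2 write@4
I2 mul r4: issue@3 deps=(1,1) exec_start@4 write@7
I3 add r2: issue@4 deps=(2,0) exec_start@7 write@8

Answer: 2 4 7 8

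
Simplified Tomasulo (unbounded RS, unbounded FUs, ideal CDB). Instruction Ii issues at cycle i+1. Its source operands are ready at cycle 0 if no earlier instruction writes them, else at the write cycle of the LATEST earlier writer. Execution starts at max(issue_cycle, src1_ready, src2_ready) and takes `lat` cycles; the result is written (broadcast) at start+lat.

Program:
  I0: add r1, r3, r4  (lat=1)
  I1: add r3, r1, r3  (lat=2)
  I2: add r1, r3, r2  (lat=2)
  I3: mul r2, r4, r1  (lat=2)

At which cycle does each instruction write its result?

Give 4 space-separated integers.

I0 add r1: issue@1 deps=(None,None) exec_start@1 write@2
I1 add r3: issue@2 deps=(0,None) exec_start@2 write@4
I2 add r1: issue@3 deps=(1,None) exec_start@4 write@6
I3 mul r2: issue@4 deps=(None,2) exec_start@6 write@8

Answer: 2 4 6 8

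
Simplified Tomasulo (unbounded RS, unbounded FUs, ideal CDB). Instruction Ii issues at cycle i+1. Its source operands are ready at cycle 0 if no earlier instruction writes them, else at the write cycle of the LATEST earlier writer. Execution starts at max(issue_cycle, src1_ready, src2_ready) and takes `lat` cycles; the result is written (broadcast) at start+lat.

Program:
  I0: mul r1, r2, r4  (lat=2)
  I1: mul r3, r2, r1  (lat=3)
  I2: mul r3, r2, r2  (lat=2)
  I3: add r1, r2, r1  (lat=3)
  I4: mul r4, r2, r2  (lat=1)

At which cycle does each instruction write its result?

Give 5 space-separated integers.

Answer: 3 6 5 7 6

Derivation:
I0 mul r1: issue@1 deps=(None,None) exec_start@1 write@3
I1 mul r3: issue@2 deps=(None,0) exec_start@3 write@6
I2 mul r3: issue@3 deps=(None,None) exec_start@3 write@5
I3 add r1: issue@4 deps=(None,0) exec_start@4 write@7
I4 mul r4: issue@5 deps=(None,None) exec_start@5 write@6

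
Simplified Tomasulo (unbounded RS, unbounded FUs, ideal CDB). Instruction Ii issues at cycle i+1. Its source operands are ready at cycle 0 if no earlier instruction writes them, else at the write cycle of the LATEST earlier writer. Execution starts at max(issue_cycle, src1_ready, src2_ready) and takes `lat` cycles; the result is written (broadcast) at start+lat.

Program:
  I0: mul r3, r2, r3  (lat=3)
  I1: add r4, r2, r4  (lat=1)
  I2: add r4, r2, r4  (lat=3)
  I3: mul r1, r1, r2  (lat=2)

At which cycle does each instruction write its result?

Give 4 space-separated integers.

Answer: 4 3 6 6

Derivation:
I0 mul r3: issue@1 deps=(None,None) exec_start@1 write@4
I1 add r4: issue@2 deps=(None,None) exec_start@2 write@3
I2 add r4: issue@3 deps=(None,1) exec_start@3 write@6
I3 mul r1: issue@4 deps=(None,None) exec_start@4 write@6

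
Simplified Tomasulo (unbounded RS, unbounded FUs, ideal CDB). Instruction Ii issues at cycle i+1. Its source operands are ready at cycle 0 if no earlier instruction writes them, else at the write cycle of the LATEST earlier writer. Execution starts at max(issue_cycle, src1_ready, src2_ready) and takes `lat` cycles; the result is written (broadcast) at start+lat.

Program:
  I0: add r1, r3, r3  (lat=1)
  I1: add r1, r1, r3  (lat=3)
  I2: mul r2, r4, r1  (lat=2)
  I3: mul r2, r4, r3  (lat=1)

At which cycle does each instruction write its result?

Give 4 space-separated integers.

Answer: 2 5 7 5

Derivation:
I0 add r1: issue@1 deps=(None,None) exec_start@1 write@2
I1 add r1: issue@2 deps=(0,None) exec_start@2 write@5
I2 mul r2: issue@3 deps=(None,1) exec_start@5 write@7
I3 mul r2: issue@4 deps=(None,None) exec_start@4 write@5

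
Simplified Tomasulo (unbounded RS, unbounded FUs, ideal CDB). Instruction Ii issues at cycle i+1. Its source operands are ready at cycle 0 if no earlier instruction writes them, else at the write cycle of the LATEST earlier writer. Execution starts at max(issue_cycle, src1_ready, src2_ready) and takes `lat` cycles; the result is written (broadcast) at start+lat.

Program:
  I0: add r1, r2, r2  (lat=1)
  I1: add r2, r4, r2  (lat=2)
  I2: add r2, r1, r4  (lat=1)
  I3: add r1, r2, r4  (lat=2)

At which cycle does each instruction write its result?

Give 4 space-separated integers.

Answer: 2 4 4 6

Derivation:
I0 add r1: issue@1 deps=(None,None) exec_start@1 write@2
I1 add r2: issue@2 deps=(None,None) exec_start@2 write@4
I2 add r2: issue@3 deps=(0,None) exec_start@3 write@4
I3 add r1: issue@4 deps=(2,None) exec_start@4 write@6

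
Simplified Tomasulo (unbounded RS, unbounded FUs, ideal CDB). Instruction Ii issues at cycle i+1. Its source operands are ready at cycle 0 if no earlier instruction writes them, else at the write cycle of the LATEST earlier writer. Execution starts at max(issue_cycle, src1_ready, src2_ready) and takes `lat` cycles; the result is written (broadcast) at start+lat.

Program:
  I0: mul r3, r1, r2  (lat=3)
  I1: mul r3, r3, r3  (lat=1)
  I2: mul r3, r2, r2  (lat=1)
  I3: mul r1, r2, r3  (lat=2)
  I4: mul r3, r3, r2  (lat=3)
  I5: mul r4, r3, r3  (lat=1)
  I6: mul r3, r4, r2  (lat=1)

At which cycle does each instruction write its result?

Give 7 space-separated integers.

I0 mul r3: issue@1 deps=(None,None) exec_start@1 write@4
I1 mul r3: issue@2 deps=(0,0) exec_start@4 write@5
I2 mul r3: issue@3 deps=(None,None) exec_start@3 write@4
I3 mul r1: issue@4 deps=(None,2) exec_start@4 write@6
I4 mul r3: issue@5 deps=(2,None) exec_start@5 write@8
I5 mul r4: issue@6 deps=(4,4) exec_start@8 write@9
I6 mul r3: issue@7 deps=(5,None) exec_start@9 write@10

Answer: 4 5 4 6 8 9 10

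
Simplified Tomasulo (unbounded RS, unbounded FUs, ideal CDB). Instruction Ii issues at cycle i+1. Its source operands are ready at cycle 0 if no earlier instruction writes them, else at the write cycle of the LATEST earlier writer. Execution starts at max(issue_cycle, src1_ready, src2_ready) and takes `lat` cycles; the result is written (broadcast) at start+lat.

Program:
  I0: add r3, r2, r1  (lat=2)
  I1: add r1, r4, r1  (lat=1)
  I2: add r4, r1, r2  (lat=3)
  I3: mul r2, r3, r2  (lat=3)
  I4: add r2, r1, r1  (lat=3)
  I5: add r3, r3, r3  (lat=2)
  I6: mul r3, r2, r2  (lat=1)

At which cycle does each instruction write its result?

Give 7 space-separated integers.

I0 add r3: issue@1 deps=(None,None) exec_start@1 write@3
I1 add r1: issue@2 deps=(None,None) exec_start@2 write@3
I2 add r4: issue@3 deps=(1,None) exec_start@3 write@6
I3 mul r2: issue@4 deps=(0,None) exec_start@4 write@7
I4 add r2: issue@5 deps=(1,1) exec_start@5 write@8
I5 add r3: issue@6 deps=(0,0) exec_start@6 write@8
I6 mul r3: issue@7 deps=(4,4) exec_start@8 write@9

Answer: 3 3 6 7 8 8 9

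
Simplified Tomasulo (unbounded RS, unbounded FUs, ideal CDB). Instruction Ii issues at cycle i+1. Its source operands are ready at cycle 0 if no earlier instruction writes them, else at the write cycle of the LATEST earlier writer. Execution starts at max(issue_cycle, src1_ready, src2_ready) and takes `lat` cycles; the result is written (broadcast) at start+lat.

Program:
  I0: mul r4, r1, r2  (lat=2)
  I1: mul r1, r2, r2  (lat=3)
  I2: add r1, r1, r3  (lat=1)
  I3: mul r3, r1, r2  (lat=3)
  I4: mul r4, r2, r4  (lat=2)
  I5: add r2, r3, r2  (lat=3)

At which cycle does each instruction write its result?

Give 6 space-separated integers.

I0 mul r4: issue@1 deps=(None,None) exec_start@1 write@3
I1 mul r1: issue@2 deps=(None,None) exec_start@2 write@5
I2 add r1: issue@3 deps=(1,None) exec_start@5 write@6
I3 mul r3: issue@4 deps=(2,None) exec_start@6 write@9
I4 mul r4: issue@5 deps=(None,0) exec_start@5 write@7
I5 add r2: issue@6 deps=(3,None) exec_start@9 write@12

Answer: 3 5 6 9 7 12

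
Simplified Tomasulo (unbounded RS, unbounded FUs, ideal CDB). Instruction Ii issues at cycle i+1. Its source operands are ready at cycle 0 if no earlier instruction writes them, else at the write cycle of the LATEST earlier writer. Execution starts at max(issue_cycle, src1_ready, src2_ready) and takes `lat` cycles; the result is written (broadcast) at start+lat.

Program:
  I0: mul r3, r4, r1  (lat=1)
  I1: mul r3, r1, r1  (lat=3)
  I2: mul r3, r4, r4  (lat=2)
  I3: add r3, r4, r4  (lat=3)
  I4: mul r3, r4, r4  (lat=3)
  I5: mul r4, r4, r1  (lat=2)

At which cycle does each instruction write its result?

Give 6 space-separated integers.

Answer: 2 5 5 7 8 8

Derivation:
I0 mul r3: issue@1 deps=(None,None) exec_start@1 write@2
I1 mul r3: issue@2 deps=(None,None) exec_start@2 write@5
I2 mul r3: issue@3 deps=(None,None) exec_start@3 write@5
I3 add r3: issue@4 deps=(None,None) exec_start@4 write@7
I4 mul r3: issue@5 deps=(None,None) exec_start@5 write@8
I5 mul r4: issue@6 deps=(None,None) exec_start@6 write@8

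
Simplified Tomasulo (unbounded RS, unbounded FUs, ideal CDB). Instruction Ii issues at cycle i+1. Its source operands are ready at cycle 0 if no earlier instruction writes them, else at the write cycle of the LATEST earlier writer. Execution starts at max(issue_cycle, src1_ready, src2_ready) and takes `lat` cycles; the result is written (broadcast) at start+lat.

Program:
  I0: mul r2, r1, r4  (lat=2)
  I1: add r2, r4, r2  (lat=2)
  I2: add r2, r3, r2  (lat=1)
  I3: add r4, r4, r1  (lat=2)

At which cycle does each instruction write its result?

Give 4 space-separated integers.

Answer: 3 5 6 6

Derivation:
I0 mul r2: issue@1 deps=(None,None) exec_start@1 write@3
I1 add r2: issue@2 deps=(None,0) exec_start@3 write@5
I2 add r2: issue@3 deps=(None,1) exec_start@5 write@6
I3 add r4: issue@4 deps=(None,None) exec_start@4 write@6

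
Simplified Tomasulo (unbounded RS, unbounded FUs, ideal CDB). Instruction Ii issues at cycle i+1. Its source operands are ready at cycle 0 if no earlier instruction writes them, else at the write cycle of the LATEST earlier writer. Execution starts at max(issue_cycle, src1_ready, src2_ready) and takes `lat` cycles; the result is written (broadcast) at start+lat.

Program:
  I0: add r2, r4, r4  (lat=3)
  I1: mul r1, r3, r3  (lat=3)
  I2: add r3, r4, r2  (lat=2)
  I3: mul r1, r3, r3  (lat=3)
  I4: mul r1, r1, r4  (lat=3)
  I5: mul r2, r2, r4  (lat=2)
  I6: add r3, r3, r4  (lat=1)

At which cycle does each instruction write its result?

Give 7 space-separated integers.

I0 add r2: issue@1 deps=(None,None) exec_start@1 write@4
I1 mul r1: issue@2 deps=(None,None) exec_start@2 write@5
I2 add r3: issue@3 deps=(None,0) exec_start@4 write@6
I3 mul r1: issue@4 deps=(2,2) exec_start@6 write@9
I4 mul r1: issue@5 deps=(3,None) exec_start@9 write@12
I5 mul r2: issue@6 deps=(0,None) exec_start@6 write@8
I6 add r3: issue@7 deps=(2,None) exec_start@7 write@8

Answer: 4 5 6 9 12 8 8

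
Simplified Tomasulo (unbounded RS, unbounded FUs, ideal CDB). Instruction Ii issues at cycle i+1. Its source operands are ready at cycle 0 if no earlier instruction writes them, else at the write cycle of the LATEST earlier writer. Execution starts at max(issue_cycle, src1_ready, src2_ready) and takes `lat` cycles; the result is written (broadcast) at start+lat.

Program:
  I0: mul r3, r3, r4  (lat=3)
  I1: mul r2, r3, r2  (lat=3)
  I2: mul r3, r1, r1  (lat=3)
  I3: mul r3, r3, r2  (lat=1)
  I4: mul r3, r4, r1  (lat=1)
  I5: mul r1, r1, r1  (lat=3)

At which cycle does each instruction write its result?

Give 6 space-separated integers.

Answer: 4 7 6 8 6 9

Derivation:
I0 mul r3: issue@1 deps=(None,None) exec_start@1 write@4
I1 mul r2: issue@2 deps=(0,None) exec_start@4 write@7
I2 mul r3: issue@3 deps=(None,None) exec_start@3 write@6
I3 mul r3: issue@4 deps=(2,1) exec_start@7 write@8
I4 mul r3: issue@5 deps=(None,None) exec_start@5 write@6
I5 mul r1: issue@6 deps=(None,None) exec_start@6 write@9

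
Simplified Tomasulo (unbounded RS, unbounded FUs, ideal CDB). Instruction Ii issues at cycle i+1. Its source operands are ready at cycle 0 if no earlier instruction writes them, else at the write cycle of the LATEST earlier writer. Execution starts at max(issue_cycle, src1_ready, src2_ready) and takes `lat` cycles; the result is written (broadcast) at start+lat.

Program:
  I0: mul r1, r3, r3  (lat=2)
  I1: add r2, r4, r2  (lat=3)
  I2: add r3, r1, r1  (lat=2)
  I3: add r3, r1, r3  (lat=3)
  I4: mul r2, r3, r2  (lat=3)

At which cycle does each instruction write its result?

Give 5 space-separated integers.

Answer: 3 5 5 8 11

Derivation:
I0 mul r1: issue@1 deps=(None,None) exec_start@1 write@3
I1 add r2: issue@2 deps=(None,None) exec_start@2 write@5
I2 add r3: issue@3 deps=(0,0) exec_start@3 write@5
I3 add r3: issue@4 deps=(0,2) exec_start@5 write@8
I4 mul r2: issue@5 deps=(3,1) exec_start@8 write@11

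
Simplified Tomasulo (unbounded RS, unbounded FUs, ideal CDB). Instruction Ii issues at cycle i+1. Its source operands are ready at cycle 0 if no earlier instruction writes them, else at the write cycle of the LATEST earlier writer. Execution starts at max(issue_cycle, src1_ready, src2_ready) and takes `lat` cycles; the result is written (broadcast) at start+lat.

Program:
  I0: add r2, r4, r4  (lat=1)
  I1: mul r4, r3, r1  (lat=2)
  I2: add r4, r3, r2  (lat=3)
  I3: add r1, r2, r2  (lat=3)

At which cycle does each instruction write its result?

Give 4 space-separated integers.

I0 add r2: issue@1 deps=(None,None) exec_start@1 write@2
I1 mul r4: issue@2 deps=(None,None) exec_start@2 write@4
I2 add r4: issue@3 deps=(None,0) exec_start@3 write@6
I3 add r1: issue@4 deps=(0,0) exec_start@4 write@7

Answer: 2 4 6 7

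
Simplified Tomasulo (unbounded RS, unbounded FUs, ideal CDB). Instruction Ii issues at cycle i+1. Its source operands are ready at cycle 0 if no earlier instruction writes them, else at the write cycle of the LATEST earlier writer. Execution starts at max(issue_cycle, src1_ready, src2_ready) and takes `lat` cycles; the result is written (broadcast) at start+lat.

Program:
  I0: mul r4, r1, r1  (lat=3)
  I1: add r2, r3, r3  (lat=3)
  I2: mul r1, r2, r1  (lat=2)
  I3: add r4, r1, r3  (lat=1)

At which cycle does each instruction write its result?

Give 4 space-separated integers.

Answer: 4 5 7 8

Derivation:
I0 mul r4: issue@1 deps=(None,None) exec_start@1 write@4
I1 add r2: issue@2 deps=(None,None) exec_start@2 write@5
I2 mul r1: issue@3 deps=(1,None) exec_start@5 write@7
I3 add r4: issue@4 deps=(2,None) exec_start@7 write@8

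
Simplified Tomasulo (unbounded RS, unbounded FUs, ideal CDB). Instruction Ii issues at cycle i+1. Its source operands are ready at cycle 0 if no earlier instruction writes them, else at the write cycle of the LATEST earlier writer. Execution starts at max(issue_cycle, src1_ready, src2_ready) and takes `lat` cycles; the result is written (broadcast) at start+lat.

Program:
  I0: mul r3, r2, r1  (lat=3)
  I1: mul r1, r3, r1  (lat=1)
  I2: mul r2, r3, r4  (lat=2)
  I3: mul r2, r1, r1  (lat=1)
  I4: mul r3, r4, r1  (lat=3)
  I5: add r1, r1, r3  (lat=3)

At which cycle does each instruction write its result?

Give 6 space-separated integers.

I0 mul r3: issue@1 deps=(None,None) exec_start@1 write@4
I1 mul r1: issue@2 deps=(0,None) exec_start@4 write@5
I2 mul r2: issue@3 deps=(0,None) exec_start@4 write@6
I3 mul r2: issue@4 deps=(1,1) exec_start@5 write@6
I4 mul r3: issue@5 deps=(None,1) exec_start@5 write@8
I5 add r1: issue@6 deps=(1,4) exec_start@8 write@11

Answer: 4 5 6 6 8 11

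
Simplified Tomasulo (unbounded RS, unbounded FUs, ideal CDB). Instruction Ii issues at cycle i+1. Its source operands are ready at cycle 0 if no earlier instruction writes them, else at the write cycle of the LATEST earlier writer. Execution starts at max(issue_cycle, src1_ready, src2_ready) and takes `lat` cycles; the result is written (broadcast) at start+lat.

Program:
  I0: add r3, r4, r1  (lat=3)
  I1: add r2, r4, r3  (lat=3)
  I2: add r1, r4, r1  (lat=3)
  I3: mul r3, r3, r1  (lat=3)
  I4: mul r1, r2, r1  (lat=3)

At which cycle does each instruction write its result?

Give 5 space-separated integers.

I0 add r3: issue@1 deps=(None,None) exec_start@1 write@4
I1 add r2: issue@2 deps=(None,0) exec_start@4 write@7
I2 add r1: issue@3 deps=(None,None) exec_start@3 write@6
I3 mul r3: issue@4 deps=(0,2) exec_start@6 write@9
I4 mul r1: issue@5 deps=(1,2) exec_start@7 write@10

Answer: 4 7 6 9 10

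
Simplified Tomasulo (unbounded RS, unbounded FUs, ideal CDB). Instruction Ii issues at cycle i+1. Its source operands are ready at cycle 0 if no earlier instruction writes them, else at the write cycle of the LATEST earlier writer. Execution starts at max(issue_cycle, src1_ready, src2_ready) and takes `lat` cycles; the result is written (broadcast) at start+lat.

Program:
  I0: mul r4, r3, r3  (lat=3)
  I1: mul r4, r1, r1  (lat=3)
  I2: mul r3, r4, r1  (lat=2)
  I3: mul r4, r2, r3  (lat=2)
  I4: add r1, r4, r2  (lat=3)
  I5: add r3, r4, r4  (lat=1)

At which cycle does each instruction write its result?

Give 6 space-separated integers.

Answer: 4 5 7 9 12 10

Derivation:
I0 mul r4: issue@1 deps=(None,None) exec_start@1 write@4
I1 mul r4: issue@2 deps=(None,None) exec_start@2 write@5
I2 mul r3: issue@3 deps=(1,None) exec_start@5 write@7
I3 mul r4: issue@4 deps=(None,2) exec_start@7 write@9
I4 add r1: issue@5 deps=(3,None) exec_start@9 write@12
I5 add r3: issue@6 deps=(3,3) exec_start@9 write@10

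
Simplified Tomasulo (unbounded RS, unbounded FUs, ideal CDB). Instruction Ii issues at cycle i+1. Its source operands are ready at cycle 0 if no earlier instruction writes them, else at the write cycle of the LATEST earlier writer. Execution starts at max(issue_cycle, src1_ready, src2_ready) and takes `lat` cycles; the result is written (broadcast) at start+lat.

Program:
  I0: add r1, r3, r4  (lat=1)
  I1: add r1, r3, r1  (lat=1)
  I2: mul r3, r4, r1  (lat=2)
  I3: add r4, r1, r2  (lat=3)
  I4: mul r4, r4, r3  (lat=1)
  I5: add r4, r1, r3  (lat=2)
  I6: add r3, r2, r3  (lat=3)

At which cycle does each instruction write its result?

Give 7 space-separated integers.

I0 add r1: issue@1 deps=(None,None) exec_start@1 write@2
I1 add r1: issue@2 deps=(None,0) exec_start@2 write@3
I2 mul r3: issue@3 deps=(None,1) exec_start@3 write@5
I3 add r4: issue@4 deps=(1,None) exec_start@4 write@7
I4 mul r4: issue@5 deps=(3,2) exec_start@7 write@8
I5 add r4: issue@6 deps=(1,2) exec_start@6 write@8
I6 add r3: issue@7 deps=(None,2) exec_start@7 write@10

Answer: 2 3 5 7 8 8 10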